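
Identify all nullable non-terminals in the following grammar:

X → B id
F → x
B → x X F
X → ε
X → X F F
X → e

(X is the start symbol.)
{ 'X' }

A non-terminal is nullable if it can derive ε (the empty string): either it has an ε-production, or it has a production whose right-hand side consists entirely of nullable non-terminals.

ε-productions: X → ε
So X is immediately nullable.
No further non-terminal can be added: every production for the remaining non-terminals contains a terminal or a non-nullable non-terminal.
Nullable = { 'X' }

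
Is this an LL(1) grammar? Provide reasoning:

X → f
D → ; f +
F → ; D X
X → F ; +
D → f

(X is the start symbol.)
Yes, the grammar is LL(1).

A grammar is LL(1) if for each non-terminal N with multiple productions, the predict sets of those productions are pairwise disjoint, where PREDICT(N → α) = (FIRST(α) \ {ε}) ∪ (FOLLOW(N) if α ⇒* ε).

Relevant sets:
  FIRST(F) = { ';' }

For X:
  PREDICT(X → f) = { 'f' }
  PREDICT(X → F ';' '+') = { ';' }
For D:
  PREDICT(D → ';' f '+') = { ';' }
  PREDICT(D → f) = { 'f' }
F has a single production, so nothing to check there.

All predict sets are disjoint. The grammar IS LL(1).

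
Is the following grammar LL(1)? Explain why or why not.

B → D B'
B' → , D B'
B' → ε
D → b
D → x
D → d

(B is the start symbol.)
Yes, the grammar is LL(1).

Relevant sets:
  FOLLOW(B') = { $ }

For B':
  PREDICT(B' → ',' D B') = { ',' }
  PREDICT(B' → ε) = { $ }
For D:
  PREDICT(D → b) = { 'b' }
  PREDICT(D → x) = { 'x' }
  PREDICT(D → d) = { 'd' }
B has a single production, so nothing to check there.

All predict sets are disjoint. The grammar IS LL(1).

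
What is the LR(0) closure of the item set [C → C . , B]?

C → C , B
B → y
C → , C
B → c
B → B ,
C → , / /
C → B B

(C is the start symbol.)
{ [C → C . , B] }

Start with: [C → C . , B]
The dot precedes the terminal ',', so nothing is added.

CLOSURE = { [C → C . , B] }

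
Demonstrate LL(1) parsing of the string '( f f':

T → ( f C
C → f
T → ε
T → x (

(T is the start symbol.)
Stack is shown with the top on the left.

Stack    Input    Action
------------------------
T $      ( f f $  output T → ( f C
( f C $  ( f f $  match '('
f C $    f f $    match 'f'
C $      f $      output C → f
f $      f $      match 'f'
$        $        accept

The string is accepted.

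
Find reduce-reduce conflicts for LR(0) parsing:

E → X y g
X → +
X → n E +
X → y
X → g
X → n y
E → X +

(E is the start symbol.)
Yes — I8: [X → n y .] vs [X → y .]

A reduce-reduce conflict occurs when an LR(0) state has two complete items [A → α .] and [B → β .] — both call for a reduction, and with no lookahead the parser cannot choose between them.

Augment with E' → E and build the canonical LR(0) collection (I0 = CLOSURE({[E' → . E]}), then GOTO on every symbol after a dot until no new states appear). It has 13 states:
  I0: { [E → . X +], [E → . X y g], [E' → . E], [X → . +], [X → . g], [X → . n E +], [X → . n y], [X → . y] }  — shift
  I1: { [X → + .] }  — reduce
  I2: { [E' → E .] }  — accept
  I3: { [E → X . +], [E → X . y g] }  — shift
  I4: { [X → g .] }  — reduce
  I5: { [E → . X +], [E → . X y g], [X → . +], [X → . g], [X → . n E +], [X → . n y], [X → . y], [X → n . E +], [X → n . y] }  — shift
  I6: { [X → y .] }  — reduce
  I7: { [X → n E . +] }  — shift
  I8: { [X → n y .], [X → y .] }  — 2 reduces
  I9: { [X → n E + .] }  — reduce
  I10: { [E → X + .] }  — reduce
  I11: { [E → X y . g] }  — shift
  I12: { [E → X y g .] }  — reduce

I8 contains complete items [X → n y .], [X → y .] — reduce-reduce conflict.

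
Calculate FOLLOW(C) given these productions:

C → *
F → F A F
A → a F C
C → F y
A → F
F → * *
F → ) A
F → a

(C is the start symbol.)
To compute FOLLOW(C), find every occurrence of C on a right-hand side N → α C β: add FIRST(β) \ {ε}, and if β is empty or nullable also add FOLLOW(N). Iterate to a fixed point.

C is the start symbol, so $ ∈ FOLLOW(C).
In A → a F C: C is at the end, add FOLLOW(A)

The FOLLOW sets referred to above (computed the same way, to a fixed point):
  FOLLOW(A) = { ')', '*', 'a', 'y' }

Taking the union: FOLLOW(C) = { $, ')', '*', 'a', 'y' }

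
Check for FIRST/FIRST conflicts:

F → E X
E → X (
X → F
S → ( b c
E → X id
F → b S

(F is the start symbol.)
Yes. F → E X / F → b S on { 'b' }; E → X '(' / E → X id on { 'b' }

FIRST sets of the non-terminals at (or reachable through a nullable prefix from) the front of some alternative:
  FIRST(E) = { 'b' }
  FIRST(X) = { 'b' }

Productions for F:
  F → E X: FIRST = { 'b' }
  F → b S: FIRST = { 'b' }
Productions for E:
  E → X (: FIRST = { 'b' }
  E → X id: FIRST = { 'b' }
X, S have only one production, so no FIRST/FIRST conflict is possible there.

Conflict for F: F → E X and F → b S
  Overlap: { 'b' }
Conflict for E: E → X ( and E → X id
  Overlap: { 'b' }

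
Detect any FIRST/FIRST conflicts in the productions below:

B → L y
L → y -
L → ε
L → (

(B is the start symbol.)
No FIRST/FIRST conflicts.

A FIRST/FIRST conflict occurs when two productions N → α and N → β for the same non-terminal have FIRST(α) ∩ FIRST(β) ≠ ∅ (with ε ∈ FIRST of a nullable right-hand side, so two nullable alternatives also conflict).

Productions for L:
  L → y -: FIRST = { 'y' }
  L → ε: FIRST = { ε }
  L → (: FIRST = { '(' }
B has only one production, so no FIRST/FIRST conflict is possible there.

All alternatives of each non-terminal have pairwise disjoint FIRST sets.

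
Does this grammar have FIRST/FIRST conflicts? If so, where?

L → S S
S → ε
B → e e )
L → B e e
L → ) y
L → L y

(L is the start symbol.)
Yes. L → B e e / L → L y on { 'e' }; L → ')' y / L → L y on { ')' }

A FIRST/FIRST conflict occurs when two productions N → α and N → β for the same non-terminal have FIRST(α) ∩ FIRST(β) ≠ ∅ (with ε ∈ FIRST of a nullable right-hand side, so two nullable alternatives also conflict).

FIRST sets of the non-terminals at (or reachable through a nullable prefix from) the front of some alternative:
  FIRST(S) = { ε }
  FIRST(B) = { 'e' }
  FIRST(L) = { ')', 'e', 'y', ε }

Productions for L:
  L → S S: FIRST = { ε }
  L → B e e: FIRST = { 'e' }
  L → ) y: FIRST = { ')' }
  L → L y: FIRST = { ')', 'e', 'y' }
S, B have only one production, so no FIRST/FIRST conflict is possible there.

Conflict for L: L → B e e and L → L y
  Overlap: { 'e' }
Conflict for L: L → ) y and L → L y
  Overlap: { ')' }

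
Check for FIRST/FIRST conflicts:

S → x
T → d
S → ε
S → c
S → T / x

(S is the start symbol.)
No FIRST/FIRST conflicts.

A FIRST/FIRST conflict occurs when two productions N → α and N → β for the same non-terminal have FIRST(α) ∩ FIRST(β) ≠ ∅ (with ε ∈ FIRST of a nullable right-hand side, so two nullable alternatives also conflict).

FIRST sets of the non-terminals at (or reachable through a nullable prefix from) the front of some alternative:
  FIRST(T) = { 'd' }

Productions for S:
  S → x: FIRST = { 'x' }
  S → ε: FIRST = { ε }
  S → c: FIRST = { 'c' }
  S → T / x: FIRST = { 'd' }
T has only one production, so no FIRST/FIRST conflict is possible there.

All alternatives of each non-terminal have pairwise disjoint FIRST sets.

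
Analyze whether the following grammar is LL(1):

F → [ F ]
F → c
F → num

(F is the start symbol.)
For F:
  PREDICT(F → '[' F ']') = { '[' }
  PREDICT(F → c) = { 'c' }
  PREDICT(F → num) = { 'num' }

All predict sets are disjoint. The grammar IS LL(1).

Answer: Yes, the grammar is LL(1).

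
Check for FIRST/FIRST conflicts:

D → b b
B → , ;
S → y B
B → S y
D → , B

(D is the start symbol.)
FIRST sets of the non-terminals at (or reachable through a nullable prefix from) the front of some alternative:
  FIRST(S) = { 'y' }

Productions for D:
  D → b b: FIRST = { 'b' }
  D → , B: FIRST = { ',' }
Productions for B:
  B → , ;: FIRST = { ',' }
  B → S y: FIRST = { 'y' }
S has only one production, so no FIRST/FIRST conflict is possible there.

All alternatives of each non-terminal have pairwise disjoint FIRST sets.

Answer: No FIRST/FIRST conflicts.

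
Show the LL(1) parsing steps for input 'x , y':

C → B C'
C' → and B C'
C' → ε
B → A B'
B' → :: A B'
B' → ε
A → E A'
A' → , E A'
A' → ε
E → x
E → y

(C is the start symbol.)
LL(1) parsing maintains a stack (initially the start symbol over $) and the input. At each step: if the stack top is a terminal, match it against the current input token; if it is a non-terminal N, replace it with the RHS of M[N, lookahead] (the unique production whose predict set contains the lookahead).

Stack is shown with the top on the left.

Stack           Input    Action
-------------------------------
C $             x , y $  output C → B C'
B C' $          x , y $  output B → A B'
A B' C' $       x , y $  output A → E A'
E A' B' C' $    x , y $  output E → x
x A' B' C' $    x , y $  match 'x'
A' B' C' $      , y $    output A' → , E A'
, E A' B' C' $  , y $    match ','
E A' B' C' $    y $      output E → y
y A' B' C' $    y $      match 'y'
A' B' C' $      $        output A' → ε
B' C' $         $        output B' → ε
C' $            $        output C' → ε
$               $        accept

The string is accepted.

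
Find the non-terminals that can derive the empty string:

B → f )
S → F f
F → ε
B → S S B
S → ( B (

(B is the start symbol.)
ε-productions: F → ε
So F is immediately nullable.
No further non-terminal can be added: every production for the remaining non-terminals contains a terminal or a non-nullable non-terminal.
Nullable = { 'F' }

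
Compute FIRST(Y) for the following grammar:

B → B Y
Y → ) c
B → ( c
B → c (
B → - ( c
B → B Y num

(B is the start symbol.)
To compute FIRST(Y), examine every production with Y on the left-hand side, reading each right-hand side left to right until a non-nullable symbol is reached.

From Y → ) c:
  - ')' is a terminal: add ')' and stop

Collecting: FIRST(Y) = { ')' }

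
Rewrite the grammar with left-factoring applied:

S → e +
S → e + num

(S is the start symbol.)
S → e + S'
S' → ε
S' → num

Left-factoring transforms A → αβ₁ | αβ₂ into A → αA' and A' → β₁ | β₂
(α is the longest common prefix among the alternatives). Repeat until
no nonterminal has two alternatives with a common prefix.

Round 1: S has alternatives sharing prefix 'e +'. Introduce S': S → e + S'
  Add: S' → ε
  Add: S' → num

No remaining common prefixes — done.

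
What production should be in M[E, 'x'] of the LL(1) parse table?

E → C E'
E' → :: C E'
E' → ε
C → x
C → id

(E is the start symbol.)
E → C E'

To find M[E, 'x'], we find productions for E where 'x' is in the predict set (PREDICT(N → α) = (FIRST(α) \ {ε}) ∪ (FOLLOW(N) if α ⇒* ε)).

Relevant sets:
  FIRST(C) = { 'id', 'x' }

E → C E': PREDICT = { 'id', 'x' }
  'x' is in predict set, so this production goes in M[E, 'x']

M[E, 'x'] = E → C E'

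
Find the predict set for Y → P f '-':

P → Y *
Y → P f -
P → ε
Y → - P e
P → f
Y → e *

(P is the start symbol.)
{ '-', 'e', 'f' }

PREDICT(Y → P f '-') = (FIRST(RHS) \ {ε}) ∪ (FOLLOW(Y) if ε ∈ FIRST(RHS), i.e. RHS ⇒* ε)
FIRST(P) = { '-', 'e', 'f', ε }
FIRST(P f '-') = { '-', 'e', 'f' }
ε ∉ FIRST(P f '-'), so FOLLOW(Y) is not added.
PREDICT(Y → P f '-') = { '-', 'e', 'f' }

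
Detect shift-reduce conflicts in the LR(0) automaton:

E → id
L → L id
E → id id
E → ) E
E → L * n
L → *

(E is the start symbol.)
A shift-reduce conflict occurs when an LR(0) state has both:
  - a complete (reduce) item [A → α .] (dot at the end), and
  - a shift item [B → β . c γ] (dot before a terminal).

Augment with E' → E and build the canonical LR(0) collection (I0 = CLOSURE({[E' → . E]}), then GOTO on every symbol after a dot until no new states appear). It has 11 states:
  I0: { [E → . ) E], [E → . L * n], [E → . id id], [E → . id], [E' → . E], [L → . *], [L → . L id] }  — shift
  I1: { [E → ) . E], [E → . ) E], [E → . L * n], [E → . id id], [E → . id], [L → . *], [L → . L id] }  — shift
  I2: { [L → * .] }  — reduce
  I3: { [E' → E .] }  — accept
  I4: { [E → L . * n], [L → L . id] }  — shift
  I5: { [E → id . id], [E → id .] }  — shift, reduce
  I6: { [E → id id .] }  — reduce
  I7: { [E → L * . n] }  — shift
  I8: { [L → L id .] }  — reduce
  I9: { [E → L * n .] }  — reduce
  I10: { [E → ) E .] }  — reduce

I5 contains reduce item [E → id .] and shift item [E → id . id] — shift-reduce conflict.

Answer: Yes — I5: [E → id .] vs [E → id . id]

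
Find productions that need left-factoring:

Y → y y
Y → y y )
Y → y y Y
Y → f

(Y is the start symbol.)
Yes, Y has productions with common prefix 'y y'

Left-factoring is needed when two productions for the same non-terminal
share a common prefix on the right-hand side.

Productions for Y:
  Y → y y
  Y → y y )
  Y → y y Y
  Y → f

Found common prefix 'y y' in productions for Y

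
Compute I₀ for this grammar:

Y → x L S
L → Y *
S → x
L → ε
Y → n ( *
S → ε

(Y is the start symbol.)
{ [Y → . n ( *], [Y → . x L S], [Y' → . Y] }

First, augment the grammar with Y' → Y
I₀ = CLOSURE({ [Y' → . Y] }):
  [Y' → . Y] has the dot before Y: add [Y → . x L S], [Y → . n ( *]
No further items can be added.

I₀ = { [Y → . n ( *], [Y → . x L S], [Y' → . Y] }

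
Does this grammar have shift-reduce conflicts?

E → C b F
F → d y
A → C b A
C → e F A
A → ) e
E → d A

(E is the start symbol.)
A shift-reduce conflict occurs when an LR(0) state has both:
  - a complete (reduce) item [A → α .] (dot at the end), and
  - a shift item [B → β . c γ] (dot before a terminal).

Augment with E' → E and build the canonical LR(0) collection (I0 = CLOSURE({[E' → . E]}), then GOTO on every symbol after a dot until no new states appear). It has 17 states:
  I0: { [C → . e F A], [E → . C b F], [E → . d A], [E' → . E] }  — shift
  I1: { [E → C . b F] }  — shift
  I2: { [E' → E .] }  — accept
  I3: { [A → . ) e], [A → . C b A], [C → . e F A], [E → d . A] }  — shift
  I4: { [C → e . F A], [F → . d y] }  — shift
  I5: { [A → . ) e], [A → . C b A], [C → . e F A], [C → e F . A] }  — shift
  I6: { [F → d . y] }  — shift
  I7: { [F → d y .] }  — reduce
  I8: { [A → ) . e] }  — shift
  I9: { [C → e F A .] }  — reduce
  I10: { [A → C . b A] }  — shift
  I11: { [A → . ) e], [A → . C b A], [A → C b . A], [C → . e F A] }  — shift
  I12: { [A → C b A .] }  — reduce
  I13: { [A → ) e .] }  — reduce
  I14: { [E → d A .] }  — reduce
  I15: { [E → C b . F], [F → . d y] }  — shift
  I16: { [E → C b F .] }  — reduce

No state contains both a complete item and a shift item.

Answer: No shift-reduce conflicts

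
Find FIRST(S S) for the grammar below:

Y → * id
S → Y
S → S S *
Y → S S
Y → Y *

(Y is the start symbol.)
{ '*' }

FIRST sets of the non-terminals involved (from the grammar, by fixed-point iteration):
  FIRST(S) = { '*' }

To compute FIRST(S S), process the symbols left to right:
Symbol S is a non-terminal. Add FIRST(S) \ {ε} = { '*' }
S is not nullable (ε ∉ FIRST(S)), so stop here.
FIRST(S S) = { '*' }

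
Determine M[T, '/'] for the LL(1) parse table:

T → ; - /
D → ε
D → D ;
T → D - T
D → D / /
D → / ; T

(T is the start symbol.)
To find M[T, '/'], we find productions for T where '/' is in the predict set (PREDICT(N → α) = (FIRST(α) \ {ε}) ∪ (FOLLOW(N) if α ⇒* ε)).

Relevant sets:
  FIRST(D) = { '/', ';', ε }

T → ; - /: PREDICT = { ';' }
T → D - T: PREDICT = { '-', '/', ';' }
  '/' is in predict set, so this production goes in M[T, '/']

M[T, '/'] = T → D - T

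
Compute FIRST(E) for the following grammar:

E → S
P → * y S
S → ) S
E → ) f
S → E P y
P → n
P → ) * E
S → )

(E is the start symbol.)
{ ')' }

FIRST sets of the other non-terminals involved (by the same procedure, iterated to a fixed point):
  FIRST(S) = { ')' }

From E → S:
  - S is a non-terminal: add FIRST(S) \ {ε} = { ')' }
    S is not nullable, so stop
From E → ) f:
  - ')' is a terminal: add ')' and stop

Collecting: FIRST(E) = { ')' }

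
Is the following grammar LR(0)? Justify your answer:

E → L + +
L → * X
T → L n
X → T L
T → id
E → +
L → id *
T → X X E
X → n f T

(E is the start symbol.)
A grammar is LR(0) if no state in the canonical LR(0) collection has:
  - both a shift item (dot before a terminal) and a complete item (shift-reduce conflict), or
  - two or more complete items (reduce-reduce conflict; the accept item [E' → E .] counts as a complete item here).

Augment with E' → E and build the canonical LR(0) collection (I0 = CLOSURE({[E' → . E]}), then GOTO on every symbol after a dot until no new states appear). It has 22 states:
  I0: { [E → . +], [E → . L + +], [E' → . E], [L → . * X], [L → . id *] }  — shift
  I1: { [L → * . X], [L → . * X], [L → . id *], [T → . L n], [T → . X X E], [T → . id], [X → . T L], [X → . n f T] }  — shift
  I2: { [E → + .] }  — reduce
  I3: { [E' → E .] }  — accept
  I4: { [E → L . + +] }  — shift
  I5: { [L → id . *] }  — shift
  I6: { [L → id * .] }  — reduce
  I7: { [E → L + . +] }  — shift
  I8: { [E → L + + .] }  — reduce
  I9: { [T → L . n] }  — shift
  I10: { [L → . * X], [L → . id *], [X → T . L] }  — shift
  I11: { [L → * X .], [L → . * X], [L → . id *], [T → . L n], [T → . X X E], [T → . id], [T → X . X E], [X → . T L], [X → . n f T] }  — shift, reduce
  I12: { [L → id . *], [T → id .] }  — shift, reduce
  I13: { [X → n . f T] }  — shift
  I14: { [L → . * X], [L → . id *], [T → . L n], [T → . X X E], [T → . id], [X → . T L], [X → . n f T], [X → n f . T] }  — shift
  I15: { [L → . * X], [L → . id *], [X → T . L], [X → n f T .] }  — shift, reduce
  I16: { [L → . * X], [L → . id *], [T → . L n], [T → . X X E], [T → . id], [T → X . X E], [X → . T L], [X → . n f T] }  — shift
  I17: { [E → . +], [E → . L + +], [L → . * X], [L → . id *], [T → . L n], [T → . X X E], [T → . id], [T → X . X E], [T → X X . E], [X → . T L], [X → . n f T] }  — shift
  I18: { [T → X X E .] }  — reduce
  I19: { [E → L . + +], [T → L . n] }  — shift
  I20: { [T → L n .] }  — reduce
  I21: { [X → T L .] }  — reduce

Conflict in state I11:
  Shift-reduce conflict between [L → * X .] and [L → . * X]
So the grammar is NOT LR(0).

Answer: No. Shift-reduce conflict between [L → * X .] and [L → . * X]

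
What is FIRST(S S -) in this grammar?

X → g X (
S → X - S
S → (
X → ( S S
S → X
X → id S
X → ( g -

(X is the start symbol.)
{ '(', 'g', 'id' }

FIRST sets of the non-terminals involved (from the grammar, by fixed-point iteration):
  FIRST(S) = { '(', 'g', 'id' }

To compute FIRST(S S -), process the symbols left to right:
Symbol S is a non-terminal. Add FIRST(S) \ {ε} = { '(', 'g', 'id' }
S is not nullable (ε ∉ FIRST(S)), so stop here.
FIRST(S S -) = { '(', 'g', 'id' }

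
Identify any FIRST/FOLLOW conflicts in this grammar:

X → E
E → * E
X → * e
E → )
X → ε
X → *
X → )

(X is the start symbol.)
Nullable non-terminals: X.
FIRST sets used below: FIRST(E) = { ')', '*' }

X: nullable alternative(s) X → ε; FOLLOW(X) = { $ }
  X → E: FIRST \ {ε} = { ')', '*' } — disjoint from FOLLOW(X)
  X → * e: FIRST \ {ε} = { '*' } — disjoint from FOLLOW(X)
  X → ε: FIRST \ {ε} = { } — this is the only nullable alternative, skip
  X → *: FIRST \ {ε} = { '*' } — disjoint from FOLLOW(X)
  X → ): FIRST \ {ε} = { ')' } — disjoint from FOLLOW(X)

E has no nullable alternative, so no FIRST/FOLLOW check is needed there.

No FIRST/FOLLOW conflicts found.

Answer: No FIRST/FOLLOW conflicts.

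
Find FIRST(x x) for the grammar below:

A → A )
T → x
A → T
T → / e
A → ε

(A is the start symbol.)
{ 'x' }

To compute FIRST(x x), process the symbols left to right:
Symbol x is a terminal. Add 'x' and stop.
FIRST(x x) = { 'x' }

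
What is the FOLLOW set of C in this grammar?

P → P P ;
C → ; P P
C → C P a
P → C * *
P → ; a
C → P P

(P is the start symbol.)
{ '*', ';' }

In C → C P a: C is followed by P a, add FIRST(P a) \ {ε} = { ';' }
In P → C * *: C is followed by '*' '*', add FIRST('*' '*') \ {ε} = { '*' }

Taking the union: FOLLOW(C) = { '*', ';' }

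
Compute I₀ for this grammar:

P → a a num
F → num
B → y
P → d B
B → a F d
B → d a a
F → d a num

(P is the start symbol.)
{ [P → . a a num], [P → . d B], [P' → . P] }

First, augment the grammar with P' → P
I₀ = CLOSURE({ [P' → . P] }):
  [P' → . P] has the dot before P: add [P → . a a num], [P → . d B]
No further items can be added.

I₀ = { [P → . a a num], [P → . d B], [P' → . P] }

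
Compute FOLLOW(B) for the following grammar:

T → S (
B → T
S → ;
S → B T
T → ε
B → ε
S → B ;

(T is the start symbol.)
In S → B T: B is followed by T, add FIRST(T) \ {ε} = { '(', ';' }
  T is nullable, so also add FOLLOW(S)
In S → B ;: B is followed by ';', add FIRST(';') \ {ε} = { ';' }

The FOLLOW sets referred to above (computed the same way, to a fixed point):
  FOLLOW(S) = { '(' }

Taking the union: FOLLOW(B) = { '(', ';' }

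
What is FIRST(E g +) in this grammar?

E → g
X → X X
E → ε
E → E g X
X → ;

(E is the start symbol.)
FIRST sets of the non-terminals involved (from the grammar, by fixed-point iteration):
  FIRST(E) = { 'g', ε }

To compute FIRST(E g +), process the symbols left to right:
Symbol E is a non-terminal. Add FIRST(E) \ {ε} = { 'g' }
E is nullable (ε ∈ FIRST(E)), continue to the next symbol.
Symbol g is a terminal. Add 'g' and stop.
FIRST(E g +) = { 'g' }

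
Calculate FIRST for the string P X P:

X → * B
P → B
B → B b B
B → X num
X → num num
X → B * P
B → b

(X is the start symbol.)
{ '*', 'b', 'num' }

FIRST sets of the non-terminals involved (from the grammar, by fixed-point iteration):
  FIRST(P) = { '*', 'b', 'num' }

To compute FIRST(P X P), process the symbols left to right:
Symbol P is a non-terminal. Add FIRST(P) \ {ε} = { '*', 'b', 'num' }
P is not nullable (ε ∉ FIRST(P)), so stop here.
FIRST(P X P) = { '*', 'b', 'num' }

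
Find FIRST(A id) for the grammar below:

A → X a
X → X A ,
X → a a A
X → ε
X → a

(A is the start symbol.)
FIRST sets of the non-terminals involved (from the grammar, by fixed-point iteration):
  FIRST(A) = { 'a' }

To compute FIRST(A id), process the symbols left to right:
Symbol A is a non-terminal. Add FIRST(A) \ {ε} = { 'a' }
A is not nullable (ε ∉ FIRST(A)), so stop here.
FIRST(A id) = { 'a' }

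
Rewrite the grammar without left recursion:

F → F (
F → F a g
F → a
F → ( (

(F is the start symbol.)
F → a F'
F → ( ( F'
F' → ( F'
F' → a g F'
F' → ε

F is directly left-recursive. The standard transformation for
  A → A α₁ | ... | A α_m | β₁ | ... | β_n
is
  A  → β₁ A' | ... | β_n A'
  A' → α₁ A' | ... | α_m A' | ε

F → a becomes F → a F'
F → ( ( becomes F → ( ( F'
F → F ( becomes F' → ( F'
F → F a g becomes F' → a g F'
Add F' → ε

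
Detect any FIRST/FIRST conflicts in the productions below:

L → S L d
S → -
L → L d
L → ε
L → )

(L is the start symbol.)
Yes. L → S L d / L → L d on { '-' }; L → L d / L → ')' on { ')' }

FIRST sets of the non-terminals at (or reachable through a nullable prefix from) the front of some alternative:
  FIRST(S) = { '-' }
  FIRST(L) = { ')', '-', 'd', ε }

Productions for L:
  L → S L d: FIRST = { '-' }
  L → L d: FIRST = { ')', '-', 'd' }
  L → ε: FIRST = { ε }
  L → ): FIRST = { ')' }
S has only one production, so no FIRST/FIRST conflict is possible there.

Conflict for L: L → S L d and L → L d
  Overlap: { '-' }
Conflict for L: L → L d and L → )
  Overlap: { ')' }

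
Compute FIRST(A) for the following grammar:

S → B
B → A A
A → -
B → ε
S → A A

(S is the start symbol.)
{ '-' }

To compute FIRST(A), examine every production with A on the left-hand side, reading each right-hand side left to right until a non-nullable symbol is reached.

From A → -:
  - '-' is a terminal: add '-' and stop

Collecting: FIRST(A) = { '-' }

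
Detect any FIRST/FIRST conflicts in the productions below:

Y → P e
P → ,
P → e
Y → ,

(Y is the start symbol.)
Yes. Y → P e / Y → ',' on { ',' }

A FIRST/FIRST conflict occurs when two productions N → α and N → β for the same non-terminal have FIRST(α) ∩ FIRST(β) ≠ ∅ (with ε ∈ FIRST of a nullable right-hand side, so two nullable alternatives also conflict).

FIRST sets of the non-terminals at (or reachable through a nullable prefix from) the front of some alternative:
  FIRST(P) = { ',', 'e' }

Productions for Y:
  Y → P e: FIRST = { ',', 'e' }
  Y → ,: FIRST = { ',' }
Productions for P:
  P → ,: FIRST = { ',' }
  P → e: FIRST = { 'e' }

Conflict for Y: Y → P e and Y → ,
  Overlap: { ',' }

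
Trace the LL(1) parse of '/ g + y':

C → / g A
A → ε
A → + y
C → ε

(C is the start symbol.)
LL(1) parsing maintains a stack (initially the start symbol over $) and the input. At each step: if the stack top is a terminal, match it against the current input token; if it is a non-terminal N, replace it with the RHS of M[N, lookahead] (the unique production whose predict set contains the lookahead).

Stack is shown with the top on the left.

Stack    Input      Action
--------------------------
C $      / g + y $  output C → / g A
/ g A $  / g + y $  match '/'
g A $    g + y $    match 'g'
A $      + y $      output A → + y
+ y $    + y $      match '+'
y $      y $        match 'y'
$        $          accept

The string is accepted.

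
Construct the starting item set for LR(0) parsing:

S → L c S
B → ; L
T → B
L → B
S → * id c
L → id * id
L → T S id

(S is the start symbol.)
{ [B → . ; L], [L → . B], [L → . T S id], [L → . id * id], [S → . * id c], [S → . L c S], [S' → . S], [T → . B] }

First, augment the grammar with S' → S
I₀ = CLOSURE({ [S' → . S] }):
  [S' → . S] has the dot before S: add [S → . L c S], [S → . * id c]
  [S → . L c S] has the dot before L: add [L → . B], [L → . id * id], [L → . T S id]
  [L → . B] has the dot before B: add [B → . ; L]
  [L → . T S id] has the dot before T: add [T → . B]
No further items can be added.

I₀ = { [B → . ; L], [L → . B], [L → . T S id], [L → . id * id], [S → . * id c], [S → . L c S], [S' → . S], [T → . B] }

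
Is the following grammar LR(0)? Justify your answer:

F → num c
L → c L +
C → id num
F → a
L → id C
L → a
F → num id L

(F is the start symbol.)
Yes, the grammar is LR(0)

A grammar is LR(0) if no state in the canonical LR(0) collection has:
  - both a shift item (dot before a terminal) and a complete item (shift-reduce conflict), or
  - two or more complete items (reduce-reduce conflict; the accept item [F' → F .] counts as a complete item here).

Augment with F' → F and build the canonical LR(0) collection (I0 = CLOSURE({[F' → . F]}), then GOTO on every symbol after a dot until no new states appear). It has 15 states:
  I0: { [F → . a], [F → . num c], [F → . num id L], [F' → . F] }  — shift
  I1: { [F' → F .] }  — accept
  I2: { [F → a .] }  — reduce
  I3: { [F → num . c], [F → num . id L] }  — shift
  I4: { [F → num c .] }  — reduce
  I5: { [F → num id . L], [L → . a], [L → . c L +], [L → . id C] }  — shift
  I6: { [F → num id L .] }  — reduce
  I7: { [L → a .] }  — reduce
  I8: { [L → . a], [L → . c L +], [L → . id C], [L → c . L +] }  — shift
  I9: { [C → . id num], [L → id . C] }  — shift
  I10: { [L → id C .] }  — reduce
  I11: { [C → id . num] }  — shift
  I12: { [C → id num .] }  — reduce
  I13: { [L → c L . +] }  — shift
  I14: { [L → c L + .] }  — reduce

Every state is either a pure shift/goto state or contains exactly one complete item and nothing to shift — no conflicts. The grammar is LR(0).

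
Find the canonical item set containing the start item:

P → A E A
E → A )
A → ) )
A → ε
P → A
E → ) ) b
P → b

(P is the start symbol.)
{ [A → . ) )], [A → .], [P → . A E A], [P → . A], [P → . b], [P' → . P] }

First, augment the grammar with P' → P
I₀ = CLOSURE({ [P' → . P] }):
  [P' → . P] has the dot before P: add [P → . A E A], [P → . A], [P → . b]
  [P → . A E A] has the dot before A: add [A → . ) )], [A → .]
No further items can be added.

I₀ = { [A → . ) )], [A → .], [P → . A E A], [P → . A], [P → . b], [P' → . P] }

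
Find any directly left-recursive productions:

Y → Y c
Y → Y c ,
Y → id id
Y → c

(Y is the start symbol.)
Yes, Y is left-recursive

Y → Y c: LEFT RECURSIVE (starts with Y)
Y → Y c ,: LEFT RECURSIVE (starts with Y)
Y → id id: starts with id
Y → c: starts with c

The grammar has direct left recursion on: Y.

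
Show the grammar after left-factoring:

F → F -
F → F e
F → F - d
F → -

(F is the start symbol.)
Left-factoring transforms A → αβ₁ | αβ₂ into A → αA' and A' → β₁ | β₂
(α is the longest common prefix among the alternatives). Repeat until
no nonterminal has two alternatives with a common prefix.

Round 1: F has alternatives sharing prefix 'F'. Introduce F': F → F F'
  Add: F' → -
  Add: F' → e
  Add: F' → - d

Round 2: F' has alternatives sharing prefix '-'. Introduce F'': F' → - F''
  Add: F'' → ε
  Add: F'' → d

No remaining common prefixes — done.

Resulting grammar:
F → F F'
F' → - F''
F'' → ε
F'' → d
F' → e
F → -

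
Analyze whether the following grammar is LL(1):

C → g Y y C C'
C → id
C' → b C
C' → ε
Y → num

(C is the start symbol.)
A grammar is LL(1) if for each non-terminal N with multiple productions, the predict sets of those productions are pairwise disjoint, where PREDICT(N → α) = (FIRST(α) \ {ε}) ∪ (FOLLOW(N) if α ⇒* ε).

Relevant sets:
  FOLLOW(C') = { $, 'b' }

For C:
  PREDICT(C → g Y y C C') = { 'g' }
  PREDICT(C → id) = { 'id' }
For C':
  PREDICT(C' → b C) = { 'b' }
  PREDICT(C' → ε) = { $, 'b' }
Y has a single production, so nothing to check there.

Conflict found: Predict set conflict for C': { 'b' }
The grammar is NOT LL(1).

Answer: No. Predict set conflict for C': { 'b' }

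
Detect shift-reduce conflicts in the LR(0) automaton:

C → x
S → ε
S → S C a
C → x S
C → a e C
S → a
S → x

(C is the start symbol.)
A shift-reduce conflict occurs when an LR(0) state has both:
  - a complete (reduce) item [A → α .] (dot at the end), and
  - a shift item [B → β . c γ] (dot before a terminal).

Augment with C' → C and build the canonical LR(0) collection (I0 = CLOSURE({[C' → . C]}), then GOTO on every symbol after a dot until no new states appear). It has 11 states:
  I0: { [C → . a e C], [C → . x S], [C → . x], [C' → . C] }  — shift
  I1: { [C' → C .] }  — accept
  I2: { [C → a . e C] }  — shift
  I3: { [C → x . S], [C → x .], [S → . S C a], [S → . a], [S → . x], [S → .] }  — shift, 2 reduces
  I4: { [C → . a e C], [C → . x S], [C → . x], [C → x S .], [S → S . C a] }  — shift, reduce
  I5: { [S → a .] }  — reduce
  I6: { [S → x .] }  — reduce
  I7: { [S → S C . a] }  — shift
  I8: { [S → S C a .] }  — reduce
  I9: { [C → . a e C], [C → . x S], [C → . x], [C → a e . C] }  — shift
  I10: { [C → a e C .] }  — reduce

I3 contains reduce items [C → x .], [S → .] and shift items [S → . a], [S → . x] — shift-reduce conflict.
I4 contains reduce item [C → x S .] and shift items [C → . a e C], [C → . x], [C → . x S] — shift-reduce conflict.

Answer: Yes — I3: [C → x .] vs [S → . a]; I4: [C → x S .] vs [C → . a e C]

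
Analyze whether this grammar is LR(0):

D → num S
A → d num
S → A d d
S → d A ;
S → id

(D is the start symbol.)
A grammar is LR(0) if no state in the canonical LR(0) collection has:
  - both a shift item (dot before a terminal) and a complete item (shift-reduce conflict), or
  - two or more complete items (reduce-reduce conflict; the accept item [D' → D .] counts as a complete item here).

Augment with D' → D and build the canonical LR(0) collection (I0 = CLOSURE({[D' → . D]}), then GOTO on every symbol after a dot until no new states appear). It has 13 states:
  I0: { [D → . num S], [D' → . D] }  — shift
  I1: { [D' → D .] }  — accept
  I2: { [A → . d num], [D → num . S], [S → . A d d], [S → . d A ;], [S → . id] }  — shift
  I3: { [S → A . d d] }  — shift
  I4: { [D → num S .] }  — reduce
  I5: { [A → . d num], [A → d . num], [S → d . A ;] }  — shift
  I6: { [S → id .] }  — reduce
  I7: { [S → d A . ;] }  — shift
  I8: { [A → d . num] }  — shift
  I9: { [A → d num .] }  — reduce
  I10: { [S → d A ; .] }  — reduce
  I11: { [S → A d . d] }  — shift
  I12: { [S → A d d .] }  — reduce

Every state is either a pure shift/goto state or contains exactly one complete item and nothing to shift — no conflicts. The grammar is LR(0).

Answer: Yes, the grammar is LR(0)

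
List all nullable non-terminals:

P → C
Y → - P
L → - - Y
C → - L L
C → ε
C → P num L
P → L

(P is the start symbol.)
A non-terminal is nullable if it can derive ε (the empty string): either it has an ε-production, or it has a production whose right-hand side consists entirely of nullable non-terminals.

ε-productions: C → ε
So C is immediately nullable.
P → C: every symbol on the right is nullable, so P is nullable too.
No further non-terminal can be added: every production for the remaining non-terminals contains a terminal or a non-nullable non-terminal.
Nullable = { 'C', 'P' }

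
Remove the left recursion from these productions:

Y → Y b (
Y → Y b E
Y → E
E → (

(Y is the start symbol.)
Y → E Y'
Y' → b ( Y'
Y' → b E Y'
Y' → ε
E → (

Y is directly left-recursive. The standard transformation for
  A → A α₁ | ... | A α_m | β₁ | ... | β_n
is
  A  → β₁ A' | ... | β_n A'
  A' → α₁ A' | ... | α_m A' | ε

Y → E becomes Y → E Y'
Y → Y b ( becomes Y' → b ( Y'
Y → Y b E becomes Y' → b E Y'
Add Y' → ε

Productions for other non-terminals are unchanged:
  E → (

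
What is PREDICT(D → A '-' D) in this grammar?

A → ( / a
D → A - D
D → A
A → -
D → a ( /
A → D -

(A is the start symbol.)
PREDICT(D → A '-' D) = (FIRST(RHS) \ {ε}) ∪ (FOLLOW(D) if ε ∈ FIRST(RHS), i.e. RHS ⇒* ε)
FIRST(A) = { '(', '-', 'a' }
FIRST(A '-' D) = { '(', '-', 'a' }
ε ∉ FIRST(A '-' D), so FOLLOW(D) is not added.
PREDICT(D → A '-' D) = { '(', '-', 'a' }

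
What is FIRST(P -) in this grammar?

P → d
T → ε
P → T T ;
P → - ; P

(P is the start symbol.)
FIRST sets of the non-terminals involved (from the grammar, by fixed-point iteration):
  FIRST(P) = { '-', ';', 'd' }

To compute FIRST(P -), process the symbols left to right:
Symbol P is a non-terminal. Add FIRST(P) \ {ε} = { '-', ';', 'd' }
P is not nullable (ε ∉ FIRST(P)), so stop here.
FIRST(P -) = { '-', ';', 'd' }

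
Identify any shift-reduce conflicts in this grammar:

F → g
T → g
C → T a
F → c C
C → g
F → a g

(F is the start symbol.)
No shift-reduce conflicts

A shift-reduce conflict occurs when an LR(0) state has both:
  - a complete (reduce) item [A → α .] (dot at the end), and
  - a shift item [B → β . c γ] (dot before a terminal).

Augment with F' → F and build the canonical LR(0) collection (I0 = CLOSURE({[F' → . F]}), then GOTO on every symbol after a dot until no new states appear). It has 10 states:
  I0: { [F → . a g], [F → . c C], [F → . g], [F' → . F] }  — shift
  I1: { [F' → F .] }  — accept
  I2: { [F → a . g] }  — shift
  I3: { [C → . T a], [C → . g], [F → c . C], [T → . g] }  — shift
  I4: { [F → g .] }  — reduce
  I5: { [F → c C .] }  — reduce
  I6: { [C → T . a] }  — shift
  I7: { [C → g .], [T → g .] }  — 2 reduces
  I8: { [C → T a .] }  — reduce
  I9: { [F → a g .] }  — reduce

No state contains both a complete item and a shift item.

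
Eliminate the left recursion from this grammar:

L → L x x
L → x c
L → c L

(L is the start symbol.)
L → x c L'
L → c L L'
L' → x x L'
L' → ε

L is directly left-recursive. The standard transformation for
  A → A α₁ | ... | A α_m | β₁ | ... | β_n
is
  A  → β₁ A' | ... | β_n A'
  A' → α₁ A' | ... | α_m A' | ε

L → x c becomes L → x c L'
L → c L becomes L → c L L'
L → L x x becomes L' → x x L'
Add L' → ε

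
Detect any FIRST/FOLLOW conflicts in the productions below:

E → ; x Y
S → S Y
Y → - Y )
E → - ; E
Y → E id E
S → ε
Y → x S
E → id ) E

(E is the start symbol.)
A FIRST/FOLLOW conflict occurs when a non-terminal N has a nullable alternative N → β (β ⇒* ε) and another alternative N → α with FIRST(α) ∩ FOLLOW(N) ≠ ∅: on such a lookahead the parser cannot decide between expanding α and letting N vanish via β.

Nullable non-terminals: S.
FIRST sets used below: FIRST(S) = { '-', ';', 'id', 'x', ε }, FIRST(Y) = { '-', ';', 'id', 'x' }

S: nullable alternative(s) S → ε; FOLLOW(S) = { $, ')', '-', ';', 'id', 'x' }
  S → S Y: FIRST \ {ε} = { '-', ';', 'id', 'x' } — overlaps FOLLOW(S) on { '-', ';', 'id', 'x' }: CONFLICT
  S → ε: FIRST \ {ε} = { } — this is the only nullable alternative, skip

E, Y have no nullable alternative, so no FIRST/FOLLOW check is needed there.

So the grammar has 1 FIRST/FOLLOW conflict (marked CONFLICT above).

Answer: Yes. S → S Y with FOLLOW(S) on { '-', ';', 'id', 'x' }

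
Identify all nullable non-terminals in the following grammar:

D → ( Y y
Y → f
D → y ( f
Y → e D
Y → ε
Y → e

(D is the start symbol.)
{ 'Y' }

ε-productions: Y → ε
So Y is immediately nullable.
No further non-terminal can be added: every production for the remaining non-terminals contains a terminal or a non-nullable non-terminal.
Nullable = { 'Y' }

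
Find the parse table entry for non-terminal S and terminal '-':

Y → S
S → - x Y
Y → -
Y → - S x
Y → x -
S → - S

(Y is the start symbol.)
To find M[S, '-'], we find productions for S where '-' is in the predict set (PREDICT(N → α) = (FIRST(α) \ {ε}) ∪ (FOLLOW(N) if α ⇒* ε)).

S → - x Y: PREDICT = { '-' }
  '-' is in predict set, so this production goes in M[S, '-']
S → - S: PREDICT = { '-' }
  '-' is in predict set, so this production goes in M[S, '-']

M[S, '-'] = S → - x Y, S → - S  (a multiply-defined cell — the grammar is not LL(1))

Answer: S → - x Y, S → - S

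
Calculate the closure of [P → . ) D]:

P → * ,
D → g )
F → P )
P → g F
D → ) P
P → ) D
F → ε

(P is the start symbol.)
{ [P → . ) D] }

To compute CLOSURE, for each item [A → α.Bβ] where B is a non-terminal, add [B → .γ] for all productions B → γ; repeat for the newly added items until nothing changes.

Start with: [P → . ) D]
The dot precedes the terminal ')', so nothing is added.

CLOSURE = { [P → . ) D] }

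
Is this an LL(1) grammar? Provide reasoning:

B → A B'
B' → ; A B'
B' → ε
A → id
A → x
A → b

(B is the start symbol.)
A grammar is LL(1) if for each non-terminal N with multiple productions, the predict sets of those productions are pairwise disjoint, where PREDICT(N → α) = (FIRST(α) \ {ε}) ∪ (FOLLOW(N) if α ⇒* ε).

Relevant sets:
  FOLLOW(B') = { $ }

For B':
  PREDICT(B' → ';' A B') = { ';' }
  PREDICT(B' → ε) = { $ }
For A:
  PREDICT(A → id) = { 'id' }
  PREDICT(A → x) = { 'x' }
  PREDICT(A → b) = { 'b' }
B has a single production, so nothing to check there.

All predict sets are disjoint. The grammar IS LL(1).

Answer: Yes, the grammar is LL(1).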